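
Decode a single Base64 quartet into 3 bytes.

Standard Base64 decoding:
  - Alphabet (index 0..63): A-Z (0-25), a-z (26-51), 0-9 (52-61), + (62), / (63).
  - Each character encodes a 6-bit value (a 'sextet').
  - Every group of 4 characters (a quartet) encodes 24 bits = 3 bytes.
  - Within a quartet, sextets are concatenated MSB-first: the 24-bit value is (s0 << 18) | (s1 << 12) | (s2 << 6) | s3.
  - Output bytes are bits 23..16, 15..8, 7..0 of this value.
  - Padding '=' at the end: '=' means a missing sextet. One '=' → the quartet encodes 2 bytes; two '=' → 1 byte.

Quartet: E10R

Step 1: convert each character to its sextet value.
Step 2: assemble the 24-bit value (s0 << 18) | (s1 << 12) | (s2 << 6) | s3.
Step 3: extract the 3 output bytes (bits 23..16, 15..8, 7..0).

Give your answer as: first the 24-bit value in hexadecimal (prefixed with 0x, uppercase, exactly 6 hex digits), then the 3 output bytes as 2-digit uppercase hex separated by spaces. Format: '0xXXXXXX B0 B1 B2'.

Answer: 0x135D11 13 5D 11

Derivation:
Sextets: E=4, 1=53, 0=52, R=17
24-bit: (4<<18) | (53<<12) | (52<<6) | 17
      = 0x100000 | 0x035000 | 0x000D00 | 0x000011
      = 0x135D11
Bytes: (v>>16)&0xFF=13, (v>>8)&0xFF=5D, v&0xFF=11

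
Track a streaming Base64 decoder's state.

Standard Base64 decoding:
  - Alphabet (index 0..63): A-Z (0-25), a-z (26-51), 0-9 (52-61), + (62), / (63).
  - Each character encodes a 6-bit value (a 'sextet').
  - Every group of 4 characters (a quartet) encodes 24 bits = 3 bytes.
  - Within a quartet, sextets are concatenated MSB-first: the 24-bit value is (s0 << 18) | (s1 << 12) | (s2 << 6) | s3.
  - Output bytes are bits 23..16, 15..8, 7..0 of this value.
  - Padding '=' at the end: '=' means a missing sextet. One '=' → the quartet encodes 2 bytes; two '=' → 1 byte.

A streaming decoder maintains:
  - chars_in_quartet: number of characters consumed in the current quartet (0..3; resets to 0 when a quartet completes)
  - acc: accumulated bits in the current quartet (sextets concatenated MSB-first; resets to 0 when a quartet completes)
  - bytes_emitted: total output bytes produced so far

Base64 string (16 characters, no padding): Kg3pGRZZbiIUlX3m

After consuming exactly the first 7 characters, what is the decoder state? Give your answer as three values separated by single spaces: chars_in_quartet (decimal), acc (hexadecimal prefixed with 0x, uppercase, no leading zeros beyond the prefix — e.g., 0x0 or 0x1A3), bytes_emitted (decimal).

Answer: 3 0x6459 3

Derivation:
After char 0 ('K'=10): chars_in_quartet=1 acc=0xA bytes_emitted=0
After char 1 ('g'=32): chars_in_quartet=2 acc=0x2A0 bytes_emitted=0
After char 2 ('3'=55): chars_in_quartet=3 acc=0xA837 bytes_emitted=0
After char 3 ('p'=41): chars_in_quartet=4 acc=0x2A0DE9 -> emit 2A 0D E9, reset; bytes_emitted=3
After char 4 ('G'=6): chars_in_quartet=1 acc=0x6 bytes_emitted=3
After char 5 ('R'=17): chars_in_quartet=2 acc=0x191 bytes_emitted=3
After char 6 ('Z'=25): chars_in_quartet=3 acc=0x6459 bytes_emitted=3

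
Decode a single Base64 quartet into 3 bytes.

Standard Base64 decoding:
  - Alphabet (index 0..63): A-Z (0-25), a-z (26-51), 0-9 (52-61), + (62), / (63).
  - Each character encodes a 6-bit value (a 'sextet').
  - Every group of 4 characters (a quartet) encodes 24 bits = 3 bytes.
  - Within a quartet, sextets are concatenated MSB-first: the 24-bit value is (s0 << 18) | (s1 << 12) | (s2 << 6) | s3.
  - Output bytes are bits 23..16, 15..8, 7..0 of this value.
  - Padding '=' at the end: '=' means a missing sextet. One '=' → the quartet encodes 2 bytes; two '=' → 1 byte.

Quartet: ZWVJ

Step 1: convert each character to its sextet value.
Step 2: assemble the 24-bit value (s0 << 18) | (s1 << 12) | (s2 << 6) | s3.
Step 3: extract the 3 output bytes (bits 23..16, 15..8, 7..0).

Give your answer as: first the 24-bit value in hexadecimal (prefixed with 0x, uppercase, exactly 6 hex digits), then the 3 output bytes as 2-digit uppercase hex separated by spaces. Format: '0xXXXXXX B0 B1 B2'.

Sextets: Z=25, W=22, V=21, J=9
24-bit: (25<<18) | (22<<12) | (21<<6) | 9
      = 0x640000 | 0x016000 | 0x000540 | 0x000009
      = 0x656549
Bytes: (v>>16)&0xFF=65, (v>>8)&0xFF=65, v&0xFF=49

Answer: 0x656549 65 65 49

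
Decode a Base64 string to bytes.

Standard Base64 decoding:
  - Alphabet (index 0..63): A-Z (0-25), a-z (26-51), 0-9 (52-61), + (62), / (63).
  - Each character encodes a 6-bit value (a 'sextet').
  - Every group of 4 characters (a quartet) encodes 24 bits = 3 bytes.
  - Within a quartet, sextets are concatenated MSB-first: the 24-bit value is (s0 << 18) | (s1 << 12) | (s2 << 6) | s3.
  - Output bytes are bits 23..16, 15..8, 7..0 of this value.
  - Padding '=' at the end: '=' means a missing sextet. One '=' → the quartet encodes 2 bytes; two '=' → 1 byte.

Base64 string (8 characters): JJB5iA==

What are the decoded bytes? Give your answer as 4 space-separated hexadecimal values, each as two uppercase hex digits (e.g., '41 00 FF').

Answer: 24 90 79 88

Derivation:
After char 0 ('J'=9): chars_in_quartet=1 acc=0x9 bytes_emitted=0
After char 1 ('J'=9): chars_in_quartet=2 acc=0x249 bytes_emitted=0
After char 2 ('B'=1): chars_in_quartet=3 acc=0x9241 bytes_emitted=0
After char 3 ('5'=57): chars_in_quartet=4 acc=0x249079 -> emit 24 90 79, reset; bytes_emitted=3
After char 4 ('i'=34): chars_in_quartet=1 acc=0x22 bytes_emitted=3
After char 5 ('A'=0): chars_in_quartet=2 acc=0x880 bytes_emitted=3
Padding '==': partial quartet acc=0x880 -> emit 88; bytes_emitted=4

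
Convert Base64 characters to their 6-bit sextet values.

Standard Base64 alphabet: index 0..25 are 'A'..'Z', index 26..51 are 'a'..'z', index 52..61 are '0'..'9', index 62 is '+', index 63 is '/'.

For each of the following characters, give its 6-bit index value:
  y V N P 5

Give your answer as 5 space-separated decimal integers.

Answer: 50 21 13 15 57

Derivation:
'y': a..z range, 26 + ord('y') − ord('a') = 50
'V': A..Z range, ord('V') − ord('A') = 21
'N': A..Z range, ord('N') − ord('A') = 13
'P': A..Z range, ord('P') − ord('A') = 15
'5': 0..9 range, 52 + ord('5') − ord('0') = 57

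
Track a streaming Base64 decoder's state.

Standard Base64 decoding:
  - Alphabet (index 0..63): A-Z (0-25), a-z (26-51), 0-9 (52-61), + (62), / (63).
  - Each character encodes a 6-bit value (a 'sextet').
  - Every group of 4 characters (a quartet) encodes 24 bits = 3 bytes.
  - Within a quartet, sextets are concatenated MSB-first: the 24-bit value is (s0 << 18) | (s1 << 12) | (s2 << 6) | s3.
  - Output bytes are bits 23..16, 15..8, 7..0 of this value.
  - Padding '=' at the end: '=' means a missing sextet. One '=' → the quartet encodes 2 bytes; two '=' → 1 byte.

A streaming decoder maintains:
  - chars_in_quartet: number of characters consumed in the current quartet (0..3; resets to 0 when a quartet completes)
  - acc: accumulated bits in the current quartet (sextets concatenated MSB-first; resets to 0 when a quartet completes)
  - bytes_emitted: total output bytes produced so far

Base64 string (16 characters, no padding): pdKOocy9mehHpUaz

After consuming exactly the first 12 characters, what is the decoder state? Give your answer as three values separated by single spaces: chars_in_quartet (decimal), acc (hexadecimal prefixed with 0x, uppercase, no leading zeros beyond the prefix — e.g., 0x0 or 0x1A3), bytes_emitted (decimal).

Answer: 0 0x0 9

Derivation:
After char 0 ('p'=41): chars_in_quartet=1 acc=0x29 bytes_emitted=0
After char 1 ('d'=29): chars_in_quartet=2 acc=0xA5D bytes_emitted=0
After char 2 ('K'=10): chars_in_quartet=3 acc=0x2974A bytes_emitted=0
After char 3 ('O'=14): chars_in_quartet=4 acc=0xA5D28E -> emit A5 D2 8E, reset; bytes_emitted=3
After char 4 ('o'=40): chars_in_quartet=1 acc=0x28 bytes_emitted=3
After char 5 ('c'=28): chars_in_quartet=2 acc=0xA1C bytes_emitted=3
After char 6 ('y'=50): chars_in_quartet=3 acc=0x28732 bytes_emitted=3
After char 7 ('9'=61): chars_in_quartet=4 acc=0xA1CCBD -> emit A1 CC BD, reset; bytes_emitted=6
After char 8 ('m'=38): chars_in_quartet=1 acc=0x26 bytes_emitted=6
After char 9 ('e'=30): chars_in_quartet=2 acc=0x99E bytes_emitted=6
After char 10 ('h'=33): chars_in_quartet=3 acc=0x267A1 bytes_emitted=6
After char 11 ('H'=7): chars_in_quartet=4 acc=0x99E847 -> emit 99 E8 47, reset; bytes_emitted=9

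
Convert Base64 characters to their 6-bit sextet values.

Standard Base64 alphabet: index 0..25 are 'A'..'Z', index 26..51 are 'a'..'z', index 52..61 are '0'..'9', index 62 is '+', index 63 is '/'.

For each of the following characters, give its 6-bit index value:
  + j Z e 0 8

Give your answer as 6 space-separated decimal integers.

Answer: 62 35 25 30 52 60

Derivation:
'+': index 62
'j': a..z range, 26 + ord('j') − ord('a') = 35
'Z': A..Z range, ord('Z') − ord('A') = 25
'e': a..z range, 26 + ord('e') − ord('a') = 30
'0': 0..9 range, 52 + ord('0') − ord('0') = 52
'8': 0..9 range, 52 + ord('8') − ord('0') = 60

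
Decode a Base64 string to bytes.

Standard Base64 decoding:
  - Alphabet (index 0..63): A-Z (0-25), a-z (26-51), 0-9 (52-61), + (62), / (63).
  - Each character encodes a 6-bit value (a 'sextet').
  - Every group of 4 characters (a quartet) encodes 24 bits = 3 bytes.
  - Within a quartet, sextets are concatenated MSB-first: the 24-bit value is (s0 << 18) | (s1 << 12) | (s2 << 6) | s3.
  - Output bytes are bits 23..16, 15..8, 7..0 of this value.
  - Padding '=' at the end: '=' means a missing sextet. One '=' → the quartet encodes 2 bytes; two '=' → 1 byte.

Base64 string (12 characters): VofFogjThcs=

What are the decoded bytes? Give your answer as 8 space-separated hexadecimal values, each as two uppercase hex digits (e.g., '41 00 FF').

After char 0 ('V'=21): chars_in_quartet=1 acc=0x15 bytes_emitted=0
After char 1 ('o'=40): chars_in_quartet=2 acc=0x568 bytes_emitted=0
After char 2 ('f'=31): chars_in_quartet=3 acc=0x15A1F bytes_emitted=0
After char 3 ('F'=5): chars_in_quartet=4 acc=0x5687C5 -> emit 56 87 C5, reset; bytes_emitted=3
After char 4 ('o'=40): chars_in_quartet=1 acc=0x28 bytes_emitted=3
After char 5 ('g'=32): chars_in_quartet=2 acc=0xA20 bytes_emitted=3
After char 6 ('j'=35): chars_in_quartet=3 acc=0x28823 bytes_emitted=3
After char 7 ('T'=19): chars_in_quartet=4 acc=0xA208D3 -> emit A2 08 D3, reset; bytes_emitted=6
After char 8 ('h'=33): chars_in_quartet=1 acc=0x21 bytes_emitted=6
After char 9 ('c'=28): chars_in_quartet=2 acc=0x85C bytes_emitted=6
After char 10 ('s'=44): chars_in_quartet=3 acc=0x2172C bytes_emitted=6
Padding '=': partial quartet acc=0x2172C -> emit 85 CB; bytes_emitted=8

Answer: 56 87 C5 A2 08 D3 85 CB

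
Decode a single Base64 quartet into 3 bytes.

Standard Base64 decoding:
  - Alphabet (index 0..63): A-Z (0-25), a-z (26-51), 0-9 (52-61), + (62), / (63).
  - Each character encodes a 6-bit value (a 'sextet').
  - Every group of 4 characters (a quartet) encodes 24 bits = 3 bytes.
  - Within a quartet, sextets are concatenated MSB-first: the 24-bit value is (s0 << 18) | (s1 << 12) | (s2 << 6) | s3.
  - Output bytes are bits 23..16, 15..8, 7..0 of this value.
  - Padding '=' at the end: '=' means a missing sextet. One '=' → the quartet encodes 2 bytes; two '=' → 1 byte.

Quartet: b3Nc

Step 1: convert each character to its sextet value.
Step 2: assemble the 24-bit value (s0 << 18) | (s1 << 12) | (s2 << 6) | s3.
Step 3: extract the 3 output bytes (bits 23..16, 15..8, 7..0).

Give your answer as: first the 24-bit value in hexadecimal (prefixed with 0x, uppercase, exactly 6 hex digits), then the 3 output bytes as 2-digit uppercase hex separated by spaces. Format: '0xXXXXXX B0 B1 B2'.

Sextets: b=27, 3=55, N=13, c=28
24-bit: (27<<18) | (55<<12) | (13<<6) | 28
      = 0x6C0000 | 0x037000 | 0x000340 | 0x00001C
      = 0x6F735C
Bytes: (v>>16)&0xFF=6F, (v>>8)&0xFF=73, v&0xFF=5C

Answer: 0x6F735C 6F 73 5C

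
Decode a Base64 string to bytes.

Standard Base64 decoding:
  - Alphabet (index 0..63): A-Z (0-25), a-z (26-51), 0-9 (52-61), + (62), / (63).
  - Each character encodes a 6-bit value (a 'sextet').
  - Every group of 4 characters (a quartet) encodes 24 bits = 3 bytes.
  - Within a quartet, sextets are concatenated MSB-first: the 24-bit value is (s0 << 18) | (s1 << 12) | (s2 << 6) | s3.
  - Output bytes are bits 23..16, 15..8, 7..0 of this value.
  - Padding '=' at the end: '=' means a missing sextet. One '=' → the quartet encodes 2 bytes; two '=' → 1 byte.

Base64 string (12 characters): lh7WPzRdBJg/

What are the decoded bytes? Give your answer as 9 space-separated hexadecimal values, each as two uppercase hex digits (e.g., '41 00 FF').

After char 0 ('l'=37): chars_in_quartet=1 acc=0x25 bytes_emitted=0
After char 1 ('h'=33): chars_in_quartet=2 acc=0x961 bytes_emitted=0
After char 2 ('7'=59): chars_in_quartet=3 acc=0x2587B bytes_emitted=0
After char 3 ('W'=22): chars_in_quartet=4 acc=0x961ED6 -> emit 96 1E D6, reset; bytes_emitted=3
After char 4 ('P'=15): chars_in_quartet=1 acc=0xF bytes_emitted=3
After char 5 ('z'=51): chars_in_quartet=2 acc=0x3F3 bytes_emitted=3
After char 6 ('R'=17): chars_in_quartet=3 acc=0xFCD1 bytes_emitted=3
After char 7 ('d'=29): chars_in_quartet=4 acc=0x3F345D -> emit 3F 34 5D, reset; bytes_emitted=6
After char 8 ('B'=1): chars_in_quartet=1 acc=0x1 bytes_emitted=6
After char 9 ('J'=9): chars_in_quartet=2 acc=0x49 bytes_emitted=6
After char 10 ('g'=32): chars_in_quartet=3 acc=0x1260 bytes_emitted=6
After char 11 ('/'=63): chars_in_quartet=4 acc=0x4983F -> emit 04 98 3F, reset; bytes_emitted=9

Answer: 96 1E D6 3F 34 5D 04 98 3F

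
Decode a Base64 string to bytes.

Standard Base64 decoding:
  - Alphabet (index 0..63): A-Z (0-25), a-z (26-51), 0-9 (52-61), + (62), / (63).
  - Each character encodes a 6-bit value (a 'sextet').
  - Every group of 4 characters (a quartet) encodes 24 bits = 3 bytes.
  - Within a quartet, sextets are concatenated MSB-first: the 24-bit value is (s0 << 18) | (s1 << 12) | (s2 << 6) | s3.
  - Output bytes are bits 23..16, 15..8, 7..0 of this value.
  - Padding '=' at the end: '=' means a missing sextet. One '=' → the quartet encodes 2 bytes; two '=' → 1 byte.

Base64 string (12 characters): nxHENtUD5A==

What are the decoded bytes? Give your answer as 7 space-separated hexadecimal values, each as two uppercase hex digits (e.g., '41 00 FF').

After char 0 ('n'=39): chars_in_quartet=1 acc=0x27 bytes_emitted=0
After char 1 ('x'=49): chars_in_quartet=2 acc=0x9F1 bytes_emitted=0
After char 2 ('H'=7): chars_in_quartet=3 acc=0x27C47 bytes_emitted=0
After char 3 ('E'=4): chars_in_quartet=4 acc=0x9F11C4 -> emit 9F 11 C4, reset; bytes_emitted=3
After char 4 ('N'=13): chars_in_quartet=1 acc=0xD bytes_emitted=3
After char 5 ('t'=45): chars_in_quartet=2 acc=0x36D bytes_emitted=3
After char 6 ('U'=20): chars_in_quartet=3 acc=0xDB54 bytes_emitted=3
After char 7 ('D'=3): chars_in_quartet=4 acc=0x36D503 -> emit 36 D5 03, reset; bytes_emitted=6
After char 8 ('5'=57): chars_in_quartet=1 acc=0x39 bytes_emitted=6
After char 9 ('A'=0): chars_in_quartet=2 acc=0xE40 bytes_emitted=6
Padding '==': partial quartet acc=0xE40 -> emit E4; bytes_emitted=7

Answer: 9F 11 C4 36 D5 03 E4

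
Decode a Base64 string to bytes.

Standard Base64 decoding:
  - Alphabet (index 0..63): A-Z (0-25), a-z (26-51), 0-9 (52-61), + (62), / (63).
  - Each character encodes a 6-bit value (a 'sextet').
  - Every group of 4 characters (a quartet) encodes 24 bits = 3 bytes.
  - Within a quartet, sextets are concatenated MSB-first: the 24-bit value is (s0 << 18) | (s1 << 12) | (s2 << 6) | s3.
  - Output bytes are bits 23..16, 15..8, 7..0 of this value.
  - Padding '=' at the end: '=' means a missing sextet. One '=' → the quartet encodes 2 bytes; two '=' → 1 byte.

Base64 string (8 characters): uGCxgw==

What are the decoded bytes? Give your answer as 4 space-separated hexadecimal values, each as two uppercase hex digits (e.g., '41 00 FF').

Answer: B8 60 B1 83

Derivation:
After char 0 ('u'=46): chars_in_quartet=1 acc=0x2E bytes_emitted=0
After char 1 ('G'=6): chars_in_quartet=2 acc=0xB86 bytes_emitted=0
After char 2 ('C'=2): chars_in_quartet=3 acc=0x2E182 bytes_emitted=0
After char 3 ('x'=49): chars_in_quartet=4 acc=0xB860B1 -> emit B8 60 B1, reset; bytes_emitted=3
After char 4 ('g'=32): chars_in_quartet=1 acc=0x20 bytes_emitted=3
After char 5 ('w'=48): chars_in_quartet=2 acc=0x830 bytes_emitted=3
Padding '==': partial quartet acc=0x830 -> emit 83; bytes_emitted=4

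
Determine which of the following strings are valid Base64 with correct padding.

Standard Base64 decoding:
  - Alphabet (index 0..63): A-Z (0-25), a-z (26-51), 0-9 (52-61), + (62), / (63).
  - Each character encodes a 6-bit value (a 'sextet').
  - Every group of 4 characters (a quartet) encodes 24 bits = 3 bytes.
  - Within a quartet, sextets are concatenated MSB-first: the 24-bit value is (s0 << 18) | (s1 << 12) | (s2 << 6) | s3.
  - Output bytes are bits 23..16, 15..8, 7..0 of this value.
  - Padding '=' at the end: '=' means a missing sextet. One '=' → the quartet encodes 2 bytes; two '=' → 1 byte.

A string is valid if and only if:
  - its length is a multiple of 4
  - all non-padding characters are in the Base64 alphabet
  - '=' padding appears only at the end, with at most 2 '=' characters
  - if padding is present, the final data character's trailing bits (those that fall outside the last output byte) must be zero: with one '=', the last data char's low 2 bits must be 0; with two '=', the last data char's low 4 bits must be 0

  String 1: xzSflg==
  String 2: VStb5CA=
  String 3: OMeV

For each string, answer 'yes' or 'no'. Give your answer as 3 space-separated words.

Answer: yes yes yes

Derivation:
String 1: 'xzSflg==' → valid
String 2: 'VStb5CA=' → valid
String 3: 'OMeV' → valid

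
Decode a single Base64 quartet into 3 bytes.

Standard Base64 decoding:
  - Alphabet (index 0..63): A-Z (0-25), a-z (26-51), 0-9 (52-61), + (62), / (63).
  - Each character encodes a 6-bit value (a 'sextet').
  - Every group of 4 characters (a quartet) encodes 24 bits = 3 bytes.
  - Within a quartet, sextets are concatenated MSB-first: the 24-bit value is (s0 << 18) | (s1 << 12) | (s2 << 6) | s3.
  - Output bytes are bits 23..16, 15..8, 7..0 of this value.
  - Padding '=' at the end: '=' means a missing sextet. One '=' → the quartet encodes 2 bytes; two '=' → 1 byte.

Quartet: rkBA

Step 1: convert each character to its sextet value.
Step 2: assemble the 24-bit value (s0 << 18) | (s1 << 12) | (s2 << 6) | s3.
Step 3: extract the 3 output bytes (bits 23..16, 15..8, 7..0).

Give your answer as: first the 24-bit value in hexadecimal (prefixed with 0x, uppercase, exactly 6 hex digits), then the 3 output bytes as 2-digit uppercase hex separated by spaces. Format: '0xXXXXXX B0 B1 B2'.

Answer: 0xAE4040 AE 40 40

Derivation:
Sextets: r=43, k=36, B=1, A=0
24-bit: (43<<18) | (36<<12) | (1<<6) | 0
      = 0xAC0000 | 0x024000 | 0x000040 | 0x000000
      = 0xAE4040
Bytes: (v>>16)&0xFF=AE, (v>>8)&0xFF=40, v&0xFF=40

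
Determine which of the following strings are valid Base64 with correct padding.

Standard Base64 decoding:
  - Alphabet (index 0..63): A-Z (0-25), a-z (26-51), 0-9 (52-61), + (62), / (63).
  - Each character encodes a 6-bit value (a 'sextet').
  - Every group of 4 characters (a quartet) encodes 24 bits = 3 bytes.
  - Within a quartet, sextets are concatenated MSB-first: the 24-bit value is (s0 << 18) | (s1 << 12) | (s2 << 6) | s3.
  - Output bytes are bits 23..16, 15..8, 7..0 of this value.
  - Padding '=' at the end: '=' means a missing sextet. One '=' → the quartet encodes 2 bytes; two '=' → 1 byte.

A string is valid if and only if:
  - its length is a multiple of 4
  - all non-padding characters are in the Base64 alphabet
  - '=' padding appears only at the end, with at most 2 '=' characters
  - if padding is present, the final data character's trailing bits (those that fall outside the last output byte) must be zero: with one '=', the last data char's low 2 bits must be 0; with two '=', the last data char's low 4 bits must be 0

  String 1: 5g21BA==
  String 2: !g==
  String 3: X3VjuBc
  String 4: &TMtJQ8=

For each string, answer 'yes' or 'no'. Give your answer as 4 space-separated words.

String 1: '5g21BA==' → valid
String 2: '!g==' → invalid (bad char(s): ['!'])
String 3: 'X3VjuBc' → invalid (len=7 not mult of 4)
String 4: '&TMtJQ8=' → invalid (bad char(s): ['&'])

Answer: yes no no no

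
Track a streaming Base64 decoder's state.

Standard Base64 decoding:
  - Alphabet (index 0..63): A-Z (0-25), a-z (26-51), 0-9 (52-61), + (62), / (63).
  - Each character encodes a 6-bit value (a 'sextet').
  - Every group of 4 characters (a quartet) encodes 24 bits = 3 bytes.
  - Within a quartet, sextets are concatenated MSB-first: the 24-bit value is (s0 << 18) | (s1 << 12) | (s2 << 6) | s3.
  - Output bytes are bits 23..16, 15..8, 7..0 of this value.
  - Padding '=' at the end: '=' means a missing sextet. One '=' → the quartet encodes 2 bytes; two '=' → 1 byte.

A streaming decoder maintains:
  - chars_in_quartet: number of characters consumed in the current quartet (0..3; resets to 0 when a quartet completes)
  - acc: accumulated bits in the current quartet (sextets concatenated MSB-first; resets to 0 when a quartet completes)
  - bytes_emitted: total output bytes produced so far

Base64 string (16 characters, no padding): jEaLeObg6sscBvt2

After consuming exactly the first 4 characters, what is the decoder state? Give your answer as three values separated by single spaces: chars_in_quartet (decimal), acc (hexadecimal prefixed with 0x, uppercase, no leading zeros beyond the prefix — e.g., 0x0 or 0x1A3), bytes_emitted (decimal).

Answer: 0 0x0 3

Derivation:
After char 0 ('j'=35): chars_in_quartet=1 acc=0x23 bytes_emitted=0
After char 1 ('E'=4): chars_in_quartet=2 acc=0x8C4 bytes_emitted=0
After char 2 ('a'=26): chars_in_quartet=3 acc=0x2311A bytes_emitted=0
After char 3 ('L'=11): chars_in_quartet=4 acc=0x8C468B -> emit 8C 46 8B, reset; bytes_emitted=3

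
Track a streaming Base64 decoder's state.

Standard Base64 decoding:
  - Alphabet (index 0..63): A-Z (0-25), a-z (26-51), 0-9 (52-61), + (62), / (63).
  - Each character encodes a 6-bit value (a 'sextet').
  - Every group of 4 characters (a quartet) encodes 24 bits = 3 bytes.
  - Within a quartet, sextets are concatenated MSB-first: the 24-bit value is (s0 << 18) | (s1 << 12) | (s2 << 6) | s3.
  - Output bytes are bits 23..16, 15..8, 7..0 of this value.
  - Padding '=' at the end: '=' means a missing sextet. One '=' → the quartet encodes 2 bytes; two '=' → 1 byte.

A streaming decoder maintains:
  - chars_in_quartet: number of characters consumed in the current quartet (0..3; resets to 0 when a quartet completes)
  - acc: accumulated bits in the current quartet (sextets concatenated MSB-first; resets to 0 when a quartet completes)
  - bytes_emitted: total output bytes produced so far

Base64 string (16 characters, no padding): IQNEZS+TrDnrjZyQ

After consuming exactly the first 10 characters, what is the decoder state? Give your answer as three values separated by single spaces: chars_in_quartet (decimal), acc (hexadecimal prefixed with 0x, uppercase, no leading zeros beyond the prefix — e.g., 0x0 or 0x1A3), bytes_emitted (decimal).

Answer: 2 0xAC3 6

Derivation:
After char 0 ('I'=8): chars_in_quartet=1 acc=0x8 bytes_emitted=0
After char 1 ('Q'=16): chars_in_quartet=2 acc=0x210 bytes_emitted=0
After char 2 ('N'=13): chars_in_quartet=3 acc=0x840D bytes_emitted=0
After char 3 ('E'=4): chars_in_quartet=4 acc=0x210344 -> emit 21 03 44, reset; bytes_emitted=3
After char 4 ('Z'=25): chars_in_quartet=1 acc=0x19 bytes_emitted=3
After char 5 ('S'=18): chars_in_quartet=2 acc=0x652 bytes_emitted=3
After char 6 ('+'=62): chars_in_quartet=3 acc=0x194BE bytes_emitted=3
After char 7 ('T'=19): chars_in_quartet=4 acc=0x652F93 -> emit 65 2F 93, reset; bytes_emitted=6
After char 8 ('r'=43): chars_in_quartet=1 acc=0x2B bytes_emitted=6
After char 9 ('D'=3): chars_in_quartet=2 acc=0xAC3 bytes_emitted=6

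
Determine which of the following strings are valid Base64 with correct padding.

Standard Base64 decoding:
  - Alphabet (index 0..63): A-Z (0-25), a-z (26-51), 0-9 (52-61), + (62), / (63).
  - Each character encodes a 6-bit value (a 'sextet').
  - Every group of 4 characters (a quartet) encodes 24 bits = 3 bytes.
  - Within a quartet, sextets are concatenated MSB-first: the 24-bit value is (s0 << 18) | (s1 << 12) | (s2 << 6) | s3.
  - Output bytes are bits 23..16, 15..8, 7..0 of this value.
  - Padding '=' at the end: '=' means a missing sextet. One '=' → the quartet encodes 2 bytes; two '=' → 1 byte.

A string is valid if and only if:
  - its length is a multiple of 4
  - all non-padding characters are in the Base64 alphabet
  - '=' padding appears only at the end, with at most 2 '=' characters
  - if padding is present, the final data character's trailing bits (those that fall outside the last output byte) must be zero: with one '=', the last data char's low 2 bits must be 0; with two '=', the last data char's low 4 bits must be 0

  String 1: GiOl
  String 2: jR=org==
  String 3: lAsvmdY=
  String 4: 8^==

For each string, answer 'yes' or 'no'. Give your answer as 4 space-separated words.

Answer: yes no yes no

Derivation:
String 1: 'GiOl' → valid
String 2: 'jR=org==' → invalid (bad char(s): ['=']; '=' in middle)
String 3: 'lAsvmdY=' → valid
String 4: '8^==' → invalid (bad char(s): ['^'])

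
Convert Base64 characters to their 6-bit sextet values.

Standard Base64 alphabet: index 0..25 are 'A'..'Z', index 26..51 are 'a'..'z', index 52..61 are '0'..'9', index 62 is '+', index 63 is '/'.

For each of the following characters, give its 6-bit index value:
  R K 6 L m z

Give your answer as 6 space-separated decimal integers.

Answer: 17 10 58 11 38 51

Derivation:
'R': A..Z range, ord('R') − ord('A') = 17
'K': A..Z range, ord('K') − ord('A') = 10
'6': 0..9 range, 52 + ord('6') − ord('0') = 58
'L': A..Z range, ord('L') − ord('A') = 11
'm': a..z range, 26 + ord('m') − ord('a') = 38
'z': a..z range, 26 + ord('z') − ord('a') = 51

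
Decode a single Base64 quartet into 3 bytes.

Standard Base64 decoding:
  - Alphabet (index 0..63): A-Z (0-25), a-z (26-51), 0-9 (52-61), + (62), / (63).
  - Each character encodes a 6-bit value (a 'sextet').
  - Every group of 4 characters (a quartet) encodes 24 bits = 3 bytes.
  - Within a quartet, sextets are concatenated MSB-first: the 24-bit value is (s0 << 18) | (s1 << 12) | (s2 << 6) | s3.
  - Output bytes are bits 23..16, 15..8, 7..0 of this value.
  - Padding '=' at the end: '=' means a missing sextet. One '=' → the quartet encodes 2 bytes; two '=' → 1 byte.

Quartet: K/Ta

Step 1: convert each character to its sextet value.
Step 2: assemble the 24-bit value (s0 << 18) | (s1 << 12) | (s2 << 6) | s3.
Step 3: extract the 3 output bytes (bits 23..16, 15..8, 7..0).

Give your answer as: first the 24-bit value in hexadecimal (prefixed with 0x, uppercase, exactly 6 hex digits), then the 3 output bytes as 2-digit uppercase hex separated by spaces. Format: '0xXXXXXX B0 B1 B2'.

Sextets: K=10, /=63, T=19, a=26
24-bit: (10<<18) | (63<<12) | (19<<6) | 26
      = 0x280000 | 0x03F000 | 0x0004C0 | 0x00001A
      = 0x2BF4DA
Bytes: (v>>16)&0xFF=2B, (v>>8)&0xFF=F4, v&0xFF=DA

Answer: 0x2BF4DA 2B F4 DA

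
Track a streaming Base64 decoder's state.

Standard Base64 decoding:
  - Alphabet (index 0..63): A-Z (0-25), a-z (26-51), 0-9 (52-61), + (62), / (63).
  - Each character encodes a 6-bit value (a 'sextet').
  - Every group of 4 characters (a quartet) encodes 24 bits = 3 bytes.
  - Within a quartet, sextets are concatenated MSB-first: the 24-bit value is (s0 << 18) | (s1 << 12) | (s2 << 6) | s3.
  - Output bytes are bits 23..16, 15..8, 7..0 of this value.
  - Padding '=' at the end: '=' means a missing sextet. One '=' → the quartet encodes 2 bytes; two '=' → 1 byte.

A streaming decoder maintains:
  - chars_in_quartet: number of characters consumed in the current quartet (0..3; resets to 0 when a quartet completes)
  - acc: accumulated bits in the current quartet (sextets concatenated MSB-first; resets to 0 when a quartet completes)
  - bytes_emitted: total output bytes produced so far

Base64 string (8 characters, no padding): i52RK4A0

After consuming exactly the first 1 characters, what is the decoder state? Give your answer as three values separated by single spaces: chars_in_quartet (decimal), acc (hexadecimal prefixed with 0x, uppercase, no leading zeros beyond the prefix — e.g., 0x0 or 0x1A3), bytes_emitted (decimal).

After char 0 ('i'=34): chars_in_quartet=1 acc=0x22 bytes_emitted=0

Answer: 1 0x22 0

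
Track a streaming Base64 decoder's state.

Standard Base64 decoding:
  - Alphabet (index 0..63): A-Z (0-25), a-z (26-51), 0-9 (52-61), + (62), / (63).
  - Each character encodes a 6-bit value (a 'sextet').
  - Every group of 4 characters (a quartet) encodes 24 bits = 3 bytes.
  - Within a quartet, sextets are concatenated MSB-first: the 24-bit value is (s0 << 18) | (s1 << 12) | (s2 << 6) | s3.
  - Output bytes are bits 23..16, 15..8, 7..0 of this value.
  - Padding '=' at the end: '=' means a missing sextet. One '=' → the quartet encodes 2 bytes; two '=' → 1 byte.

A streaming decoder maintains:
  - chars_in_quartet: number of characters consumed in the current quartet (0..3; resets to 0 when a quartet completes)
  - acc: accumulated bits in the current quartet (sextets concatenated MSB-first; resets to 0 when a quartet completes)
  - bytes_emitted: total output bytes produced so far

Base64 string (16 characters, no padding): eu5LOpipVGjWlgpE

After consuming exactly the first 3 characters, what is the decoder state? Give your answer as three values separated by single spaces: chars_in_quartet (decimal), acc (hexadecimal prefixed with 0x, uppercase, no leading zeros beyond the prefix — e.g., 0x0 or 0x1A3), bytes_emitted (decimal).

After char 0 ('e'=30): chars_in_quartet=1 acc=0x1E bytes_emitted=0
After char 1 ('u'=46): chars_in_quartet=2 acc=0x7AE bytes_emitted=0
After char 2 ('5'=57): chars_in_quartet=3 acc=0x1EBB9 bytes_emitted=0

Answer: 3 0x1EBB9 0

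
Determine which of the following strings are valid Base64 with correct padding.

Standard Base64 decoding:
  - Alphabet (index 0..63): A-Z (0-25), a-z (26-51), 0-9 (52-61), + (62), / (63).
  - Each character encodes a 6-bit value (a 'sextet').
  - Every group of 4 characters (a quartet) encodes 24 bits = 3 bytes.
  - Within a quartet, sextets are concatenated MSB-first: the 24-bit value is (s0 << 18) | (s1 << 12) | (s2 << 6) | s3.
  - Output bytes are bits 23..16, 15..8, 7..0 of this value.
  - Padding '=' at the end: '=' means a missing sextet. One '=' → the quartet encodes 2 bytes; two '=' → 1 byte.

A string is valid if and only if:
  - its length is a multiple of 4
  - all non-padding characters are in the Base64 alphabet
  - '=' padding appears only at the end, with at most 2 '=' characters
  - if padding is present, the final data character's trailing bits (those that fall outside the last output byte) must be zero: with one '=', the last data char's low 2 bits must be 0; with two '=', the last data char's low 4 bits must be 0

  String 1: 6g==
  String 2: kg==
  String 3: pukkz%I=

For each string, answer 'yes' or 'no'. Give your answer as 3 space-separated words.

String 1: '6g==' → valid
String 2: 'kg==' → valid
String 3: 'pukkz%I=' → invalid (bad char(s): ['%'])

Answer: yes yes no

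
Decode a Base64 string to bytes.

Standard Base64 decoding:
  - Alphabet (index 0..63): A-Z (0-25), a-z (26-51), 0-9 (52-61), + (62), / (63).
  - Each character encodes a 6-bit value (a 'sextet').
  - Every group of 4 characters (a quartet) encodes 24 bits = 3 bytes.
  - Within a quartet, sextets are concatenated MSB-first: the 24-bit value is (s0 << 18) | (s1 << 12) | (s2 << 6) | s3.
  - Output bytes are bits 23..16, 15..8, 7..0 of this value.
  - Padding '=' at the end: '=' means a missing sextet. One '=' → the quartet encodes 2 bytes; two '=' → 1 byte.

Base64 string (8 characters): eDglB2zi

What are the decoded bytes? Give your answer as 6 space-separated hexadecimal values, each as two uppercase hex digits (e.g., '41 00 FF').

After char 0 ('e'=30): chars_in_quartet=1 acc=0x1E bytes_emitted=0
After char 1 ('D'=3): chars_in_quartet=2 acc=0x783 bytes_emitted=0
After char 2 ('g'=32): chars_in_quartet=3 acc=0x1E0E0 bytes_emitted=0
After char 3 ('l'=37): chars_in_quartet=4 acc=0x783825 -> emit 78 38 25, reset; bytes_emitted=3
After char 4 ('B'=1): chars_in_quartet=1 acc=0x1 bytes_emitted=3
After char 5 ('2'=54): chars_in_quartet=2 acc=0x76 bytes_emitted=3
After char 6 ('z'=51): chars_in_quartet=3 acc=0x1DB3 bytes_emitted=3
After char 7 ('i'=34): chars_in_quartet=4 acc=0x76CE2 -> emit 07 6C E2, reset; bytes_emitted=6

Answer: 78 38 25 07 6C E2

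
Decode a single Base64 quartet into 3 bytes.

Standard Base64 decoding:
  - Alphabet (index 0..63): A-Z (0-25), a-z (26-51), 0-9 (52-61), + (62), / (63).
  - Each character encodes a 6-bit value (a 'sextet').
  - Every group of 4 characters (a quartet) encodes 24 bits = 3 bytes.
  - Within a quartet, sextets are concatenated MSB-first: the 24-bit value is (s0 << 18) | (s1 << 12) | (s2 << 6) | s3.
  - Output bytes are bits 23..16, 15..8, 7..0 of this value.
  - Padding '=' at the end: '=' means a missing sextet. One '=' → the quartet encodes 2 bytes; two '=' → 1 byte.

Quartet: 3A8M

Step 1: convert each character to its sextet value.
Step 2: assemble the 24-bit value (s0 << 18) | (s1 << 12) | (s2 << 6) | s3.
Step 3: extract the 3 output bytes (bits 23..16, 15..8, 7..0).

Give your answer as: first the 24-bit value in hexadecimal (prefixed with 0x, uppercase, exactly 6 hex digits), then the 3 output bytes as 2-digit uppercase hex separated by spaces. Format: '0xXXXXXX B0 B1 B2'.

Answer: 0xDC0F0C DC 0F 0C

Derivation:
Sextets: 3=55, A=0, 8=60, M=12
24-bit: (55<<18) | (0<<12) | (60<<6) | 12
      = 0xDC0000 | 0x000000 | 0x000F00 | 0x00000C
      = 0xDC0F0C
Bytes: (v>>16)&0xFF=DC, (v>>8)&0xFF=0F, v&0xFF=0C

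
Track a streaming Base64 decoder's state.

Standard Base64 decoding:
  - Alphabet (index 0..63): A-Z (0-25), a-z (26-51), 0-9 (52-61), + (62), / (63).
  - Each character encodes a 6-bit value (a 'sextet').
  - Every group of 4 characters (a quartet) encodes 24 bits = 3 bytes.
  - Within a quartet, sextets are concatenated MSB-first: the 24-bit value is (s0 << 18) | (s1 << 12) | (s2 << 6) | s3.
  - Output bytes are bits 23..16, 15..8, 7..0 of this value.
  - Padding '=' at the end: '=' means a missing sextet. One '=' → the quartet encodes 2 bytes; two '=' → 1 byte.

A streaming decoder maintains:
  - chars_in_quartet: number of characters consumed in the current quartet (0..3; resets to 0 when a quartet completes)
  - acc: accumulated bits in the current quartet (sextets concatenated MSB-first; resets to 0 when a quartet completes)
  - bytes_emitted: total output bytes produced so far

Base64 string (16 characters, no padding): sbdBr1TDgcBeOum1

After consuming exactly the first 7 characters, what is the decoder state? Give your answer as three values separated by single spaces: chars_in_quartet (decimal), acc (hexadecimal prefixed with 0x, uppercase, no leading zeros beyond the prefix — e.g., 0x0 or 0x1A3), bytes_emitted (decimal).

After char 0 ('s'=44): chars_in_quartet=1 acc=0x2C bytes_emitted=0
After char 1 ('b'=27): chars_in_quartet=2 acc=0xB1B bytes_emitted=0
After char 2 ('d'=29): chars_in_quartet=3 acc=0x2C6DD bytes_emitted=0
After char 3 ('B'=1): chars_in_quartet=4 acc=0xB1B741 -> emit B1 B7 41, reset; bytes_emitted=3
After char 4 ('r'=43): chars_in_quartet=1 acc=0x2B bytes_emitted=3
After char 5 ('1'=53): chars_in_quartet=2 acc=0xAF5 bytes_emitted=3
After char 6 ('T'=19): chars_in_quartet=3 acc=0x2BD53 bytes_emitted=3

Answer: 3 0x2BD53 3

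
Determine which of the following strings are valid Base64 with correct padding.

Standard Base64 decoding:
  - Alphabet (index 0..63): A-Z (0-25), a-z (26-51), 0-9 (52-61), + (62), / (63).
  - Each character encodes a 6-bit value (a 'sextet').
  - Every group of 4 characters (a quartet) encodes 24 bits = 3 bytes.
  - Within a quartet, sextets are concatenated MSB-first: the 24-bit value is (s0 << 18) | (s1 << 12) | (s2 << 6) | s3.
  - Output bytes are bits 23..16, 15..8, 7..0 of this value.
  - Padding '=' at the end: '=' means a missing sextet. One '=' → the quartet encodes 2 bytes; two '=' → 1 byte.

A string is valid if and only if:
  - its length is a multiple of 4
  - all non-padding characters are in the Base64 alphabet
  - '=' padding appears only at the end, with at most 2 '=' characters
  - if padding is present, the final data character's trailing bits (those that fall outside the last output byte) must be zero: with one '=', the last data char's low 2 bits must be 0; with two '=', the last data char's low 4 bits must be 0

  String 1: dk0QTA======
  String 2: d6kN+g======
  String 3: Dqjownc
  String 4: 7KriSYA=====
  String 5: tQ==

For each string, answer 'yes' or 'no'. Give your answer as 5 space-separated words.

String 1: 'dk0QTA======' → invalid (6 pad chars (max 2))
String 2: 'd6kN+g======' → invalid (6 pad chars (max 2))
String 3: 'Dqjownc' → invalid (len=7 not mult of 4)
String 4: '7KriSYA=====' → invalid (5 pad chars (max 2))
String 5: 'tQ==' → valid

Answer: no no no no yes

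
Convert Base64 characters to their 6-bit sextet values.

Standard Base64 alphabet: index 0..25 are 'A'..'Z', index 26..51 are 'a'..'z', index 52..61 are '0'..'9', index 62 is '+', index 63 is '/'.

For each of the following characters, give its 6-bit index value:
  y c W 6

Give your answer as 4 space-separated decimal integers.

'y': a..z range, 26 + ord('y') − ord('a') = 50
'c': a..z range, 26 + ord('c') − ord('a') = 28
'W': A..Z range, ord('W') − ord('A') = 22
'6': 0..9 range, 52 + ord('6') − ord('0') = 58

Answer: 50 28 22 58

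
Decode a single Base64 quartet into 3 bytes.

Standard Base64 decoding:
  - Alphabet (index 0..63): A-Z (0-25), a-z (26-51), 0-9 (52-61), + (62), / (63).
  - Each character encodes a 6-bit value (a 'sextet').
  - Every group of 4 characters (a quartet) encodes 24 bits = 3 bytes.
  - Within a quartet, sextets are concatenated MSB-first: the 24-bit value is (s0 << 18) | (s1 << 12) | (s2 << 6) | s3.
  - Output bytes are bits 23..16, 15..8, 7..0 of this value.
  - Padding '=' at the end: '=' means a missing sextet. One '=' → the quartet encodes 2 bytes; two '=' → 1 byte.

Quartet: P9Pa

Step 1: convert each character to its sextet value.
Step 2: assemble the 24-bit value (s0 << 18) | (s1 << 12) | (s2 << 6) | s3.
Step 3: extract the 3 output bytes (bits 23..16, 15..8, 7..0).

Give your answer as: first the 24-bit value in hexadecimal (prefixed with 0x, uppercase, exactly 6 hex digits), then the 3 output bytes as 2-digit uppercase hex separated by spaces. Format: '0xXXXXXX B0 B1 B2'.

Answer: 0x3FD3DA 3F D3 DA

Derivation:
Sextets: P=15, 9=61, P=15, a=26
24-bit: (15<<18) | (61<<12) | (15<<6) | 26
      = 0x3C0000 | 0x03D000 | 0x0003C0 | 0x00001A
      = 0x3FD3DA
Bytes: (v>>16)&0xFF=3F, (v>>8)&0xFF=D3, v&0xFF=DA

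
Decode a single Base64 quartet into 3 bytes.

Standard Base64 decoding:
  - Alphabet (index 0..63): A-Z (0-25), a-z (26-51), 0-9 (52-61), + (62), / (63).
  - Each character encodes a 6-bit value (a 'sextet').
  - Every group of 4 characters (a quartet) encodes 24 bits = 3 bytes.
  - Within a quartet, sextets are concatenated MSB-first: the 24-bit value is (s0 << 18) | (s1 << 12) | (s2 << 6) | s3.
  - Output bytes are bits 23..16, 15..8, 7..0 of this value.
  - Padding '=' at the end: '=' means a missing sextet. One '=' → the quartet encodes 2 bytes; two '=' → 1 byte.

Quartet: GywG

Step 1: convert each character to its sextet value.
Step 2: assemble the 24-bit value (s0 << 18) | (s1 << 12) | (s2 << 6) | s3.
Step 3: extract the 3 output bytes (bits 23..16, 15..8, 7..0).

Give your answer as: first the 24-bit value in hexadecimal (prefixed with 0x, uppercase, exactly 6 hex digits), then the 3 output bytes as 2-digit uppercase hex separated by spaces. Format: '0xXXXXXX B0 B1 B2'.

Answer: 0x1B2C06 1B 2C 06

Derivation:
Sextets: G=6, y=50, w=48, G=6
24-bit: (6<<18) | (50<<12) | (48<<6) | 6
      = 0x180000 | 0x032000 | 0x000C00 | 0x000006
      = 0x1B2C06
Bytes: (v>>16)&0xFF=1B, (v>>8)&0xFF=2C, v&0xFF=06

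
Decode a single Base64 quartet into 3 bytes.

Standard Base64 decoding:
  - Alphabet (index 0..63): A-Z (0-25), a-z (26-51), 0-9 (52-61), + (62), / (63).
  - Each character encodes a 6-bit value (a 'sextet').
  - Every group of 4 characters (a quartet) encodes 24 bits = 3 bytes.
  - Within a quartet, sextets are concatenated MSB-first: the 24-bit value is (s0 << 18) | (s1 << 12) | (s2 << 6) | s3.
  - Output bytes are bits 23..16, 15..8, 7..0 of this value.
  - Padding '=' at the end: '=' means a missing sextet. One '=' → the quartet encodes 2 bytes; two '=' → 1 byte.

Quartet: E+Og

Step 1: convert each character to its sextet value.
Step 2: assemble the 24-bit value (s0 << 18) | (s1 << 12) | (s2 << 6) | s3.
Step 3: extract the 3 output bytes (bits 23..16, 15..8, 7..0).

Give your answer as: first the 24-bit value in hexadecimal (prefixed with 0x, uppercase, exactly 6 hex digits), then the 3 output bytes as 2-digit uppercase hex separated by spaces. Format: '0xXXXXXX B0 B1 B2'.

Sextets: E=4, +=62, O=14, g=32
24-bit: (4<<18) | (62<<12) | (14<<6) | 32
      = 0x100000 | 0x03E000 | 0x000380 | 0x000020
      = 0x13E3A0
Bytes: (v>>16)&0xFF=13, (v>>8)&0xFF=E3, v&0xFF=A0

Answer: 0x13E3A0 13 E3 A0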